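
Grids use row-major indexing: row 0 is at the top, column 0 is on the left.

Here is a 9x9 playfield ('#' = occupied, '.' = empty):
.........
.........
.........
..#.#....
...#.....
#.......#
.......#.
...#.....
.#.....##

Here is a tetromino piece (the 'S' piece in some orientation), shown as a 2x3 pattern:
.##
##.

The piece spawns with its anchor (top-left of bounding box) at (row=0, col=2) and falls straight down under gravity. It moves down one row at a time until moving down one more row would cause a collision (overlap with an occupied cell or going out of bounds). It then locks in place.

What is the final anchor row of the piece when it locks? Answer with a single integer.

Answer: 1

Derivation:
Spawn at (row=0, col=2). Try each row:
  row 0: fits
  row 1: fits
  row 2: blocked -> lock at row 1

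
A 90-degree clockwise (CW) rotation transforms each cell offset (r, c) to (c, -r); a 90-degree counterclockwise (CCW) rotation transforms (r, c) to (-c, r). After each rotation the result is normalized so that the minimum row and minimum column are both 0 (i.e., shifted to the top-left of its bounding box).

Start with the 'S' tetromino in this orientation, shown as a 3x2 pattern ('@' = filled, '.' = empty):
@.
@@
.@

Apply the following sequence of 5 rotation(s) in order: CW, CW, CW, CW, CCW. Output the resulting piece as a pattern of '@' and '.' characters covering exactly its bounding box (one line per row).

Answer: .@@
@@.

Derivation:
Start:
@.
@@
.@
After rotation 1 (CW):
.@@
@@.
After rotation 2 (CW):
@.
@@
.@
After rotation 3 (CW):
.@@
@@.
After rotation 4 (CW):
@.
@@
.@
After rotation 5 (CCW):
.@@
@@.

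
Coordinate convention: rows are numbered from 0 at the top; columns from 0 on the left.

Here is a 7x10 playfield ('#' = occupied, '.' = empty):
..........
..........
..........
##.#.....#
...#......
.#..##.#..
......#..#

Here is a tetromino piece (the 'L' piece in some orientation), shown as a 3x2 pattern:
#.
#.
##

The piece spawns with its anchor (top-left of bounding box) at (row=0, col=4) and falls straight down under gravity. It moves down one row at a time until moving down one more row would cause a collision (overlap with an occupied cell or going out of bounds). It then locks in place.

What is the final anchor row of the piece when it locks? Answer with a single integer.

Answer: 2

Derivation:
Spawn at (row=0, col=4). Try each row:
  row 0: fits
  row 1: fits
  row 2: fits
  row 3: blocked -> lock at row 2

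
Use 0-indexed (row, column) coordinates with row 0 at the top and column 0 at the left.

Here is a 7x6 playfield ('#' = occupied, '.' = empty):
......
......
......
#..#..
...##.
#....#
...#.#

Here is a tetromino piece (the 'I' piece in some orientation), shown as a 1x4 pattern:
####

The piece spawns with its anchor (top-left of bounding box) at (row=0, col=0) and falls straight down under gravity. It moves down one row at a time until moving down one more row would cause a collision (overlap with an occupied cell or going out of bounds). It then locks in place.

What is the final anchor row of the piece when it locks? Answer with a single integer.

Answer: 2

Derivation:
Spawn at (row=0, col=0). Try each row:
  row 0: fits
  row 1: fits
  row 2: fits
  row 3: blocked -> lock at row 2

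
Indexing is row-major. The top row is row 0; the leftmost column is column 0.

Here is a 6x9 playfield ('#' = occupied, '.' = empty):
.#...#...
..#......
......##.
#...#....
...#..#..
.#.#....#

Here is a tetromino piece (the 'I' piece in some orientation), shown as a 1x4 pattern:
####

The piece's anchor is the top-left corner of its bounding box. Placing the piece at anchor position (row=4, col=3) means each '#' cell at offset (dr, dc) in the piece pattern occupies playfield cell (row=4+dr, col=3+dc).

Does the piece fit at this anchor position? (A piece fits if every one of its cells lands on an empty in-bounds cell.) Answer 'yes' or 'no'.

Check each piece cell at anchor (4, 3):
  offset (0,0) -> (4,3): occupied ('#') -> FAIL
  offset (0,1) -> (4,4): empty -> OK
  offset (0,2) -> (4,5): empty -> OK
  offset (0,3) -> (4,6): occupied ('#') -> FAIL
All cells valid: no

Answer: no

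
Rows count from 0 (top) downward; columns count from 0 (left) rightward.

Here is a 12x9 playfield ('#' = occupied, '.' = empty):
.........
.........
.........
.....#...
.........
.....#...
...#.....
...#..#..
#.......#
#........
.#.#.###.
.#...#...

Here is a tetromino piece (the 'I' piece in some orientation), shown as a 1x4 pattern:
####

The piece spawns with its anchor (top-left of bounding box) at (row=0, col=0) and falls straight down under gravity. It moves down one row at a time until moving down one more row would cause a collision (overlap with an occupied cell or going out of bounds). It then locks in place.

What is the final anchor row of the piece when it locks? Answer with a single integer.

Answer: 5

Derivation:
Spawn at (row=0, col=0). Try each row:
  row 0: fits
  row 1: fits
  row 2: fits
  row 3: fits
  row 4: fits
  row 5: fits
  row 6: blocked -> lock at row 5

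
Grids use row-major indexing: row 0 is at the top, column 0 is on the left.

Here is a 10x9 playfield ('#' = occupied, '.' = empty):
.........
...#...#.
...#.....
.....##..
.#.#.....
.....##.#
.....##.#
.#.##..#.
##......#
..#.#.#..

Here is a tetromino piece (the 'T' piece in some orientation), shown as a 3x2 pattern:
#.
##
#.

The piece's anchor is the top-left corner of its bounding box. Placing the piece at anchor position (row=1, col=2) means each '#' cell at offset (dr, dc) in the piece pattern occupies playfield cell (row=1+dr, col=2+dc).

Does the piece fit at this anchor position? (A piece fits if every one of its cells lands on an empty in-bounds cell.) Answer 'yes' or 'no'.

Check each piece cell at anchor (1, 2):
  offset (0,0) -> (1,2): empty -> OK
  offset (1,0) -> (2,2): empty -> OK
  offset (1,1) -> (2,3): occupied ('#') -> FAIL
  offset (2,0) -> (3,2): empty -> OK
All cells valid: no

Answer: no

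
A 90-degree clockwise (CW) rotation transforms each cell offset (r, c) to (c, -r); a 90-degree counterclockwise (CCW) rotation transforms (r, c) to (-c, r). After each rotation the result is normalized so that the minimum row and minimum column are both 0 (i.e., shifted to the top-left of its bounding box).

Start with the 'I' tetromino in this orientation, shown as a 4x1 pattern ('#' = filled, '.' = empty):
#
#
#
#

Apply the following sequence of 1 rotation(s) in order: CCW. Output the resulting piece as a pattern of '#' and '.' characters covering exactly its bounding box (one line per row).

Answer: ####

Derivation:
Start:
#
#
#
#
After rotation 1 (CCW):
####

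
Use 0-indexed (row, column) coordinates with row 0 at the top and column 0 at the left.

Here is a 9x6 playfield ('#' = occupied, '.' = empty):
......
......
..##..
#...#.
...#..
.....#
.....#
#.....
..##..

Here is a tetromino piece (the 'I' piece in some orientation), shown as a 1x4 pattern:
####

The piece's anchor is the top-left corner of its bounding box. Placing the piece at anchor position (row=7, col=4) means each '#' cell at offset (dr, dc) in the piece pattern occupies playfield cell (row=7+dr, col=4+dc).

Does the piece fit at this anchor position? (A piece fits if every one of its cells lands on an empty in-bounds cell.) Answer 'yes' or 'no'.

Answer: no

Derivation:
Check each piece cell at anchor (7, 4):
  offset (0,0) -> (7,4): empty -> OK
  offset (0,1) -> (7,5): empty -> OK
  offset (0,2) -> (7,6): out of bounds -> FAIL
  offset (0,3) -> (7,7): out of bounds -> FAIL
All cells valid: no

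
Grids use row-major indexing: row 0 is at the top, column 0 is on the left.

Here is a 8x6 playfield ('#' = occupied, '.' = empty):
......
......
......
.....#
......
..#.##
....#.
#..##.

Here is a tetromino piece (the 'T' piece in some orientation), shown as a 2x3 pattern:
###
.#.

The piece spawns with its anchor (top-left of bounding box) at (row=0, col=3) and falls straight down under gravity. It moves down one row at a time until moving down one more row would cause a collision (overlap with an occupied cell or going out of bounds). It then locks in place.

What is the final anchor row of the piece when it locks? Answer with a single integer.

Answer: 2

Derivation:
Spawn at (row=0, col=3). Try each row:
  row 0: fits
  row 1: fits
  row 2: fits
  row 3: blocked -> lock at row 2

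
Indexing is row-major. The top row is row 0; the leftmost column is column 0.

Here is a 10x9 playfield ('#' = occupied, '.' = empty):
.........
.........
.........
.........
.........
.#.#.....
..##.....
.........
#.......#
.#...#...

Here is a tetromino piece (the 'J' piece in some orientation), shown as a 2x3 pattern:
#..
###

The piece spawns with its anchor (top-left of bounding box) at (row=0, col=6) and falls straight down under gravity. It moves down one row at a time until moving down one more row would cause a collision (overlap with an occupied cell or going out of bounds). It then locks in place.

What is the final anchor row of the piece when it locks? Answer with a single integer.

Spawn at (row=0, col=6). Try each row:
  row 0: fits
  row 1: fits
  row 2: fits
  row 3: fits
  row 4: fits
  row 5: fits
  row 6: fits
  row 7: blocked -> lock at row 6

Answer: 6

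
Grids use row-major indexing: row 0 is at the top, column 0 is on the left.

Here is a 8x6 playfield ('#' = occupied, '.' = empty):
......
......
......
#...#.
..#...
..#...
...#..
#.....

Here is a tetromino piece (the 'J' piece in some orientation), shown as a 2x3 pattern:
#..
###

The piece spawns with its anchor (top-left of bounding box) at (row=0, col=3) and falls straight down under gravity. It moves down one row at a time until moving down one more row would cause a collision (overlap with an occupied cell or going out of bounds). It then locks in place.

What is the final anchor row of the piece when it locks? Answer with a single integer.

Spawn at (row=0, col=3). Try each row:
  row 0: fits
  row 1: fits
  row 2: blocked -> lock at row 1

Answer: 1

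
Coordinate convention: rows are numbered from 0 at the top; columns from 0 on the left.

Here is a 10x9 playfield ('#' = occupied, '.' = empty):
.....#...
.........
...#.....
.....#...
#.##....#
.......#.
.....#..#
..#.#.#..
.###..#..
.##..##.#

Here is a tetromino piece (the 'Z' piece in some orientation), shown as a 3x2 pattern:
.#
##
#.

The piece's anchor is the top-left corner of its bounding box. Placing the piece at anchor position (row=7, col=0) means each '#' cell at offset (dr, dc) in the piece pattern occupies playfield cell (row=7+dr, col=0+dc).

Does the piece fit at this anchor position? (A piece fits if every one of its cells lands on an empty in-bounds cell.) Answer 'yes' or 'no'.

Answer: no

Derivation:
Check each piece cell at anchor (7, 0):
  offset (0,1) -> (7,1): empty -> OK
  offset (1,0) -> (8,0): empty -> OK
  offset (1,1) -> (8,1): occupied ('#') -> FAIL
  offset (2,0) -> (9,0): empty -> OK
All cells valid: no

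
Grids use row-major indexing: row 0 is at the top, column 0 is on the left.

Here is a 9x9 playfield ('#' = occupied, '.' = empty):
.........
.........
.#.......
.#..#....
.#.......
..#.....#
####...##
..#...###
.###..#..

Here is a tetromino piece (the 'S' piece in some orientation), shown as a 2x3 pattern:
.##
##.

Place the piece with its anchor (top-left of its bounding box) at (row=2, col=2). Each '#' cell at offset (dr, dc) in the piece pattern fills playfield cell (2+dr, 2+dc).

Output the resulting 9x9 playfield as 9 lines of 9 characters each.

Fill (2+0,2+1) = (2,3)
Fill (2+0,2+2) = (2,4)
Fill (2+1,2+0) = (3,2)
Fill (2+1,2+1) = (3,3)

Answer: .........
.........
.#.##....
.####....
.#.......
..#.....#
####...##
..#...###
.###..#..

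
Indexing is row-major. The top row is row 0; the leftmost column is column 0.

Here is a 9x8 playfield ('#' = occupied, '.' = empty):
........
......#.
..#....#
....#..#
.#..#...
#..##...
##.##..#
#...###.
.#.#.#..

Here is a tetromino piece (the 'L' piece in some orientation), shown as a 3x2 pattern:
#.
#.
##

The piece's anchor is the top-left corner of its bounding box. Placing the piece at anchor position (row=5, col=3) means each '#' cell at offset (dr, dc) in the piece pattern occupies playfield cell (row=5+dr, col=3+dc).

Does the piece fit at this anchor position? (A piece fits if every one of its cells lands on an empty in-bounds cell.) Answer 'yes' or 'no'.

Check each piece cell at anchor (5, 3):
  offset (0,0) -> (5,3): occupied ('#') -> FAIL
  offset (1,0) -> (6,3): occupied ('#') -> FAIL
  offset (2,0) -> (7,3): empty -> OK
  offset (2,1) -> (7,4): occupied ('#') -> FAIL
All cells valid: no

Answer: no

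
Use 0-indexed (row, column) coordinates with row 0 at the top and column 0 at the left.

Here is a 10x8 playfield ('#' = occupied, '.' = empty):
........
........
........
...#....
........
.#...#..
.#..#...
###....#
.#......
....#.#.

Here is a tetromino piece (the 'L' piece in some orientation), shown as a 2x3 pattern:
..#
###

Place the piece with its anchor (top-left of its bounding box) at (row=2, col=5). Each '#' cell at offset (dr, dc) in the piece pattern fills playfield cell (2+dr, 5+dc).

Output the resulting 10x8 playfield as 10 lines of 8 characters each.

Answer: ........
........
.......#
...#.###
........
.#...#..
.#..#...
###....#
.#......
....#.#.

Derivation:
Fill (2+0,5+2) = (2,7)
Fill (2+1,5+0) = (3,5)
Fill (2+1,5+1) = (3,6)
Fill (2+1,5+2) = (3,7)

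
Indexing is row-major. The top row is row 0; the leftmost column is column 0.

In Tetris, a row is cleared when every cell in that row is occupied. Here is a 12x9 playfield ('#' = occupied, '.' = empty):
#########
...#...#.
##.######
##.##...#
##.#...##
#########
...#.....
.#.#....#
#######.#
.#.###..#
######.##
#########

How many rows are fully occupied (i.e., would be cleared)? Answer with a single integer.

Check each row:
  row 0: 0 empty cells -> FULL (clear)
  row 1: 7 empty cells -> not full
  row 2: 1 empty cell -> not full
  row 3: 4 empty cells -> not full
  row 4: 4 empty cells -> not full
  row 5: 0 empty cells -> FULL (clear)
  row 6: 8 empty cells -> not full
  row 7: 6 empty cells -> not full
  row 8: 1 empty cell -> not full
  row 9: 4 empty cells -> not full
  row 10: 1 empty cell -> not full
  row 11: 0 empty cells -> FULL (clear)
Total rows cleared: 3

Answer: 3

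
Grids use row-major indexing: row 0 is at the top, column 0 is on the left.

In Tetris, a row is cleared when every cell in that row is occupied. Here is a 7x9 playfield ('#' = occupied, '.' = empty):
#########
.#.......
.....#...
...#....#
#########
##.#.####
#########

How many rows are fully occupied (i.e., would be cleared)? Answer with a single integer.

Check each row:
  row 0: 0 empty cells -> FULL (clear)
  row 1: 8 empty cells -> not full
  row 2: 8 empty cells -> not full
  row 3: 7 empty cells -> not full
  row 4: 0 empty cells -> FULL (clear)
  row 5: 2 empty cells -> not full
  row 6: 0 empty cells -> FULL (clear)
Total rows cleared: 3

Answer: 3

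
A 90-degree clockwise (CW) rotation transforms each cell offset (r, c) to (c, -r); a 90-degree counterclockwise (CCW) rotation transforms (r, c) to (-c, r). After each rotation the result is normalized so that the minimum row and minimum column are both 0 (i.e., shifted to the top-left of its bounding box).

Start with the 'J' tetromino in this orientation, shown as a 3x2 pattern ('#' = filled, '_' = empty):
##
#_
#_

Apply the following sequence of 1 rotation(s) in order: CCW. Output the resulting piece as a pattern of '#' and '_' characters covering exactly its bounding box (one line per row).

Start:
##
#_
#_
After rotation 1 (CCW):
#__
###

Answer: #__
###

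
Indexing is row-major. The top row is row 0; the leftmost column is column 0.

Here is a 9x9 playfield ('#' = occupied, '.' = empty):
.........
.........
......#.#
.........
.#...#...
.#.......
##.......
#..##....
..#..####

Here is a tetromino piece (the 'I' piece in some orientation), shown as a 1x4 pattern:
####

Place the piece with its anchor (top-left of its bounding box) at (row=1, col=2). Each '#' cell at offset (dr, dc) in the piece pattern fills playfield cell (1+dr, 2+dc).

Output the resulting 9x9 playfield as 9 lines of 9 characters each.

Answer: .........
..####...
......#.#
.........
.#...#...
.#.......
##.......
#..##....
..#..####

Derivation:
Fill (1+0,2+0) = (1,2)
Fill (1+0,2+1) = (1,3)
Fill (1+0,2+2) = (1,4)
Fill (1+0,2+3) = (1,5)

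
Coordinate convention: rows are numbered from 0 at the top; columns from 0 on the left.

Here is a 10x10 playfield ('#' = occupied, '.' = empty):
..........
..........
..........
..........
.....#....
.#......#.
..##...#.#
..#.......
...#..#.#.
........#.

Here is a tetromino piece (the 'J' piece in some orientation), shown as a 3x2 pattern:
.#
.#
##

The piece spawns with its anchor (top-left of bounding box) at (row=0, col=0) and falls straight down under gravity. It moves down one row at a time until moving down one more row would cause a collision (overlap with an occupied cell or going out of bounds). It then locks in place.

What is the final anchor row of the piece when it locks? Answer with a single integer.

Spawn at (row=0, col=0). Try each row:
  row 0: fits
  row 1: fits
  row 2: fits
  row 3: blocked -> lock at row 2

Answer: 2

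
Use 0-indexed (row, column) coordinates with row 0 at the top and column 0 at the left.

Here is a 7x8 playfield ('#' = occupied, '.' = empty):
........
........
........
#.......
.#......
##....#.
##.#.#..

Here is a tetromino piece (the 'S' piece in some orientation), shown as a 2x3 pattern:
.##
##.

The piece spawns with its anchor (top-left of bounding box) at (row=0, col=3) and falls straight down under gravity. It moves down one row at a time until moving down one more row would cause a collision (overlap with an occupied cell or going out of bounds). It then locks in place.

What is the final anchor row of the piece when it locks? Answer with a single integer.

Spawn at (row=0, col=3). Try each row:
  row 0: fits
  row 1: fits
  row 2: fits
  row 3: fits
  row 4: fits
  row 5: blocked -> lock at row 4

Answer: 4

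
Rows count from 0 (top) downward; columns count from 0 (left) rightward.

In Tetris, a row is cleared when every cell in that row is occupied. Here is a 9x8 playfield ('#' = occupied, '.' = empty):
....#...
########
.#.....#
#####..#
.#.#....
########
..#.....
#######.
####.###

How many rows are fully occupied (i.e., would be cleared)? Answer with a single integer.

Check each row:
  row 0: 7 empty cells -> not full
  row 1: 0 empty cells -> FULL (clear)
  row 2: 6 empty cells -> not full
  row 3: 2 empty cells -> not full
  row 4: 6 empty cells -> not full
  row 5: 0 empty cells -> FULL (clear)
  row 6: 7 empty cells -> not full
  row 7: 1 empty cell -> not full
  row 8: 1 empty cell -> not full
Total rows cleared: 2

Answer: 2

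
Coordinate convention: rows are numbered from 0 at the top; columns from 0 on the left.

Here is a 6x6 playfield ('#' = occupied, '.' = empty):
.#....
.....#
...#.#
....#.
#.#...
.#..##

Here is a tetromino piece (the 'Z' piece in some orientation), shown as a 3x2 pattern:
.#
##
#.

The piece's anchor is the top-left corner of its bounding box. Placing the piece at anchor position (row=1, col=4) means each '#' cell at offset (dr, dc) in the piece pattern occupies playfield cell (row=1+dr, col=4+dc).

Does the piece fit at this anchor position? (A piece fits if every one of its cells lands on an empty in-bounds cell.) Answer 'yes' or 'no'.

Answer: no

Derivation:
Check each piece cell at anchor (1, 4):
  offset (0,1) -> (1,5): occupied ('#') -> FAIL
  offset (1,0) -> (2,4): empty -> OK
  offset (1,1) -> (2,5): occupied ('#') -> FAIL
  offset (2,0) -> (3,4): occupied ('#') -> FAIL
All cells valid: no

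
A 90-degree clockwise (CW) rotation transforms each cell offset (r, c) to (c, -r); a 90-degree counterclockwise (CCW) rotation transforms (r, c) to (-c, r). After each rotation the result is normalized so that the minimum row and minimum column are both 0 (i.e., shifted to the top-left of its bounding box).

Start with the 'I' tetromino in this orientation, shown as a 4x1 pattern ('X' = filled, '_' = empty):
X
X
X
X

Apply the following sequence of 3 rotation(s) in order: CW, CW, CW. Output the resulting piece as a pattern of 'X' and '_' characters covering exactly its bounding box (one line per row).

Answer: XXXX

Derivation:
Start:
X
X
X
X
After rotation 1 (CW):
XXXX
After rotation 2 (CW):
X
X
X
X
After rotation 3 (CW):
XXXX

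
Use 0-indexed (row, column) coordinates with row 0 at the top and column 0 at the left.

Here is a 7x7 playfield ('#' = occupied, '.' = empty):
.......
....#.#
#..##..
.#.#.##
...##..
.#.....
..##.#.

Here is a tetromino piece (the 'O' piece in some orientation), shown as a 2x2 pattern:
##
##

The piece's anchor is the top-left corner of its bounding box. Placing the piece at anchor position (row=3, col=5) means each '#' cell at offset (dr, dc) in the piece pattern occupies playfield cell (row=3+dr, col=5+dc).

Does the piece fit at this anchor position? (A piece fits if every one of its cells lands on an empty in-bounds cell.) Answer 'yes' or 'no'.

Check each piece cell at anchor (3, 5):
  offset (0,0) -> (3,5): occupied ('#') -> FAIL
  offset (0,1) -> (3,6): occupied ('#') -> FAIL
  offset (1,0) -> (4,5): empty -> OK
  offset (1,1) -> (4,6): empty -> OK
All cells valid: no

Answer: no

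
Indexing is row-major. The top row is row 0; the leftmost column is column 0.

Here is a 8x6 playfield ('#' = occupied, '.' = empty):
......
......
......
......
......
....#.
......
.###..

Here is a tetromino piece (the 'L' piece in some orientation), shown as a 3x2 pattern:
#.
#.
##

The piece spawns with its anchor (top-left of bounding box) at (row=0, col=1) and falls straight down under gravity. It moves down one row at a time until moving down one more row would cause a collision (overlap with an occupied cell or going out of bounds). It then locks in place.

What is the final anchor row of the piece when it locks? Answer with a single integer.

Spawn at (row=0, col=1). Try each row:
  row 0: fits
  row 1: fits
  row 2: fits
  row 3: fits
  row 4: fits
  row 5: blocked -> lock at row 4

Answer: 4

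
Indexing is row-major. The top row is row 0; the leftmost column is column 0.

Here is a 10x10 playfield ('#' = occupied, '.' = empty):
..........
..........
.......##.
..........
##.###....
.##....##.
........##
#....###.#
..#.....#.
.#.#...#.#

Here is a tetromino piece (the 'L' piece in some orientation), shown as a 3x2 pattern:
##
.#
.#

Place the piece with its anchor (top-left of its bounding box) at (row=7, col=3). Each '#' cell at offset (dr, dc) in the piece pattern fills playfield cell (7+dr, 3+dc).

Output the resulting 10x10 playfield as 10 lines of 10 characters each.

Answer: ..........
..........
.......##.
..........
##.###....
.##....##.
........##
#..#####.#
..#.#...#.
.#.##..#.#

Derivation:
Fill (7+0,3+0) = (7,3)
Fill (7+0,3+1) = (7,4)
Fill (7+1,3+1) = (8,4)
Fill (7+2,3+1) = (9,4)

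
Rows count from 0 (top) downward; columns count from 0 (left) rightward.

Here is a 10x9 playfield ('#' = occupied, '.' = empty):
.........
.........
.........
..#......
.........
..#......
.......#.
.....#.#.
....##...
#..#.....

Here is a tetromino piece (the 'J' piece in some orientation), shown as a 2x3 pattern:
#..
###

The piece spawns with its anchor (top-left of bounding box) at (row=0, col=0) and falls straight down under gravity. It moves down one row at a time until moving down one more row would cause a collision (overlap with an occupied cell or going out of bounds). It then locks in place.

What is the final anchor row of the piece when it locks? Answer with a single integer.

Spawn at (row=0, col=0). Try each row:
  row 0: fits
  row 1: fits
  row 2: blocked -> lock at row 1

Answer: 1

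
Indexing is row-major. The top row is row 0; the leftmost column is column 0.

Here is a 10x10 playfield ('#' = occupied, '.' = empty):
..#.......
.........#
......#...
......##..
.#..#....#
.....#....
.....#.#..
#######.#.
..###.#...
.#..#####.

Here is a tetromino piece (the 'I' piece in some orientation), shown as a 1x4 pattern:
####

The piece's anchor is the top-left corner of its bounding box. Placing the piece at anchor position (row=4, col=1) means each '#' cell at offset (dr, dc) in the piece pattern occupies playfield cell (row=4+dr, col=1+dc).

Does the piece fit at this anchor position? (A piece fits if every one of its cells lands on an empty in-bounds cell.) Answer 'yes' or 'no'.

Answer: no

Derivation:
Check each piece cell at anchor (4, 1):
  offset (0,0) -> (4,1): occupied ('#') -> FAIL
  offset (0,1) -> (4,2): empty -> OK
  offset (0,2) -> (4,3): empty -> OK
  offset (0,3) -> (4,4): occupied ('#') -> FAIL
All cells valid: no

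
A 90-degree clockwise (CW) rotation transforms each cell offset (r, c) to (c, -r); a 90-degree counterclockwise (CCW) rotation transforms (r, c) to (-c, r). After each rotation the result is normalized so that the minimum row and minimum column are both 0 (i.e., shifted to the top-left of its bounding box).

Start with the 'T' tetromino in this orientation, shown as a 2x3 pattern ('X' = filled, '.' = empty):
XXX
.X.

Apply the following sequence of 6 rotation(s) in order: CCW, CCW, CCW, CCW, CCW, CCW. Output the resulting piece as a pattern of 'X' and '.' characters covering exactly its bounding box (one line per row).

Answer: .X.
XXX

Derivation:
Start:
XXX
.X.
After rotation 1 (CCW):
X.
XX
X.
After rotation 2 (CCW):
.X.
XXX
After rotation 3 (CCW):
.X
XX
.X
After rotation 4 (CCW):
XXX
.X.
After rotation 5 (CCW):
X.
XX
X.
After rotation 6 (CCW):
.X.
XXX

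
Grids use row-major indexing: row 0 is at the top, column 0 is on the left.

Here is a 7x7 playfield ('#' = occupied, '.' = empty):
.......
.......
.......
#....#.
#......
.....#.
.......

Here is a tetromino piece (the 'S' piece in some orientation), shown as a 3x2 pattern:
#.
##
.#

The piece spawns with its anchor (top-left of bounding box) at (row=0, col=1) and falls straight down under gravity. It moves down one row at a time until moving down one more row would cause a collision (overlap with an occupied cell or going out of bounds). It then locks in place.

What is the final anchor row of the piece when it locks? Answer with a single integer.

Answer: 4

Derivation:
Spawn at (row=0, col=1). Try each row:
  row 0: fits
  row 1: fits
  row 2: fits
  row 3: fits
  row 4: fits
  row 5: blocked -> lock at row 4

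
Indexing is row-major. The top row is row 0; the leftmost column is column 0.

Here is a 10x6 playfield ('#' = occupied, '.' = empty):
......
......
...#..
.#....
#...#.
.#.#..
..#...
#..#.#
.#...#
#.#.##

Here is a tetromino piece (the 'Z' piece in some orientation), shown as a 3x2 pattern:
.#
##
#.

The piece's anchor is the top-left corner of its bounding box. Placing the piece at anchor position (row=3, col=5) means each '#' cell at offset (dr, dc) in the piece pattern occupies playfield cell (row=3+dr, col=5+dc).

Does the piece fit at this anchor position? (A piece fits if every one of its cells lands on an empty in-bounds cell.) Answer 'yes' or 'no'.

Check each piece cell at anchor (3, 5):
  offset (0,1) -> (3,6): out of bounds -> FAIL
  offset (1,0) -> (4,5): empty -> OK
  offset (1,1) -> (4,6): out of bounds -> FAIL
  offset (2,0) -> (5,5): empty -> OK
All cells valid: no

Answer: no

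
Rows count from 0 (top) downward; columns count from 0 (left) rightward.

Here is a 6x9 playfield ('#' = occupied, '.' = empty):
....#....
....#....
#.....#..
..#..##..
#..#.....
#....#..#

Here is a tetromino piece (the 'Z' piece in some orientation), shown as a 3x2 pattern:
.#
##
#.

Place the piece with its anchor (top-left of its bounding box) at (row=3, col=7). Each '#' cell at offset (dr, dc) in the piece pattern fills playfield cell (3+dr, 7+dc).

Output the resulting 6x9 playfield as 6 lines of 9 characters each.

Fill (3+0,7+1) = (3,8)
Fill (3+1,7+0) = (4,7)
Fill (3+1,7+1) = (4,8)
Fill (3+2,7+0) = (5,7)

Answer: ....#....
....#....
#.....#..
..#..##.#
#..#...##
#....#.##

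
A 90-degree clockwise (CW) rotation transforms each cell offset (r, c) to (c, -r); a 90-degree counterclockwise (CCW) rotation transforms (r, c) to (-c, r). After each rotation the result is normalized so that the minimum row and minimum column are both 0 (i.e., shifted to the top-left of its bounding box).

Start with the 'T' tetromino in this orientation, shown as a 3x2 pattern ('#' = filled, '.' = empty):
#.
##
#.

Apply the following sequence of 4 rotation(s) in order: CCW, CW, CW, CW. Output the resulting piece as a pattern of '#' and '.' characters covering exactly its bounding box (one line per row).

Start:
#.
##
#.
After rotation 1 (CCW):
.#.
###
After rotation 2 (CW):
#.
##
#.
After rotation 3 (CW):
###
.#.
After rotation 4 (CW):
.#
##
.#

Answer: .#
##
.#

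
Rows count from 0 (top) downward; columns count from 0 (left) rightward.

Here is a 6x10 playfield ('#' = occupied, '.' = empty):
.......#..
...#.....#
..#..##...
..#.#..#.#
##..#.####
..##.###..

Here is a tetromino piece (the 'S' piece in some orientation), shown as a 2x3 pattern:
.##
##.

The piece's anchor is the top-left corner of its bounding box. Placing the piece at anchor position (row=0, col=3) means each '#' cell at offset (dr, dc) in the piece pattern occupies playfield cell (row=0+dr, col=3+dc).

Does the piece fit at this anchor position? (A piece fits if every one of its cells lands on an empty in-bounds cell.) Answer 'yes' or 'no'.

Check each piece cell at anchor (0, 3):
  offset (0,1) -> (0,4): empty -> OK
  offset (0,2) -> (0,5): empty -> OK
  offset (1,0) -> (1,3): occupied ('#') -> FAIL
  offset (1,1) -> (1,4): empty -> OK
All cells valid: no

Answer: no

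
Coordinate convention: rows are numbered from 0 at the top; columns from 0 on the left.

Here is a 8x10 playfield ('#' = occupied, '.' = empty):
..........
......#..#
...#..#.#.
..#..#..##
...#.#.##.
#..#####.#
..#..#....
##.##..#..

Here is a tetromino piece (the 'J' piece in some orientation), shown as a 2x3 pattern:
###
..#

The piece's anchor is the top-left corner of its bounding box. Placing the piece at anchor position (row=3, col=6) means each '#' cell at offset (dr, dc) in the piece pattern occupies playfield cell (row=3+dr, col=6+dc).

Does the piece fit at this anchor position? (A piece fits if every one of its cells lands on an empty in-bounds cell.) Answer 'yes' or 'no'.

Check each piece cell at anchor (3, 6):
  offset (0,0) -> (3,6): empty -> OK
  offset (0,1) -> (3,7): empty -> OK
  offset (0,2) -> (3,8): occupied ('#') -> FAIL
  offset (1,2) -> (4,8): occupied ('#') -> FAIL
All cells valid: no

Answer: no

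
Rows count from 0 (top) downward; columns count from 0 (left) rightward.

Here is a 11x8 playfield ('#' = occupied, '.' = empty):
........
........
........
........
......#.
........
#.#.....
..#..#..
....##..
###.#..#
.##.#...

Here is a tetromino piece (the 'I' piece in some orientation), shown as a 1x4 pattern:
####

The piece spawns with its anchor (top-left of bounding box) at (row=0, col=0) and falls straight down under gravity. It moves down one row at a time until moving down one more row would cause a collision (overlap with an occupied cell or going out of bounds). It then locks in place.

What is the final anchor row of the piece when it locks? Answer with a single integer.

Spawn at (row=0, col=0). Try each row:
  row 0: fits
  row 1: fits
  row 2: fits
  row 3: fits
  row 4: fits
  row 5: fits
  row 6: blocked -> lock at row 5

Answer: 5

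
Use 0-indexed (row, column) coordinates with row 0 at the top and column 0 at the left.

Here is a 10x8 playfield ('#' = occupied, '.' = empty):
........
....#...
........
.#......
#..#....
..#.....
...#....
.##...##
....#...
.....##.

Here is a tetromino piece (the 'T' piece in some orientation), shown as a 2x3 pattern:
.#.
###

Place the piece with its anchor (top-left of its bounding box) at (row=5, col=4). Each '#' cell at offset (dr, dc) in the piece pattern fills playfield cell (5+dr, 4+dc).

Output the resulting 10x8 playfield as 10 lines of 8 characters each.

Fill (5+0,4+1) = (5,5)
Fill (5+1,4+0) = (6,4)
Fill (5+1,4+1) = (6,5)
Fill (5+1,4+2) = (6,6)

Answer: ........
....#...
........
.#......
#..#....
..#..#..
...####.
.##...##
....#...
.....##.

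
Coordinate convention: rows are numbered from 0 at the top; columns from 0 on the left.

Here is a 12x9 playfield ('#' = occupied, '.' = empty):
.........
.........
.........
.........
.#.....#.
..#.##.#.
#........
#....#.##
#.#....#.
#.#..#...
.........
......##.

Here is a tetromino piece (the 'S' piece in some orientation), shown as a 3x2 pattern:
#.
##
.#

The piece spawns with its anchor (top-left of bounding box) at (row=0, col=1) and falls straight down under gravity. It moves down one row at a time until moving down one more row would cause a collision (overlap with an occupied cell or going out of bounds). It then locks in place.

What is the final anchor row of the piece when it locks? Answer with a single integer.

Spawn at (row=0, col=1). Try each row:
  row 0: fits
  row 1: fits
  row 2: fits
  row 3: blocked -> lock at row 2

Answer: 2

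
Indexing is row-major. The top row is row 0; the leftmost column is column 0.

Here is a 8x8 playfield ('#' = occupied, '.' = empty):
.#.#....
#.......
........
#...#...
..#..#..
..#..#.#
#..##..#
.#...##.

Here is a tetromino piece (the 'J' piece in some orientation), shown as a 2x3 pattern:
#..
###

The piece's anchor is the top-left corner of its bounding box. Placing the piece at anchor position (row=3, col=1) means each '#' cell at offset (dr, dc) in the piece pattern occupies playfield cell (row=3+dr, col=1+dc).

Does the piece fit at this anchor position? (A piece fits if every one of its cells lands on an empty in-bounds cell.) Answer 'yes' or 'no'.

Answer: no

Derivation:
Check each piece cell at anchor (3, 1):
  offset (0,0) -> (3,1): empty -> OK
  offset (1,0) -> (4,1): empty -> OK
  offset (1,1) -> (4,2): occupied ('#') -> FAIL
  offset (1,2) -> (4,3): empty -> OK
All cells valid: no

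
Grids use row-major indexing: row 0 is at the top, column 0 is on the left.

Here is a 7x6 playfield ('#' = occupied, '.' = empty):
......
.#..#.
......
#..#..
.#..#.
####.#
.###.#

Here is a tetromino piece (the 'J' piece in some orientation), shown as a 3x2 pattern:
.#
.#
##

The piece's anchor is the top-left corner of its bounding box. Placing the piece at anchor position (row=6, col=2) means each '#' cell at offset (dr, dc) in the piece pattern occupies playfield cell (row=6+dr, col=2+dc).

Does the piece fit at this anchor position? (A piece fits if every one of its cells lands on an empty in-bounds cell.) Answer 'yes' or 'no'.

Answer: no

Derivation:
Check each piece cell at anchor (6, 2):
  offset (0,1) -> (6,3): occupied ('#') -> FAIL
  offset (1,1) -> (7,3): out of bounds -> FAIL
  offset (2,0) -> (8,2): out of bounds -> FAIL
  offset (2,1) -> (8,3): out of bounds -> FAIL
All cells valid: no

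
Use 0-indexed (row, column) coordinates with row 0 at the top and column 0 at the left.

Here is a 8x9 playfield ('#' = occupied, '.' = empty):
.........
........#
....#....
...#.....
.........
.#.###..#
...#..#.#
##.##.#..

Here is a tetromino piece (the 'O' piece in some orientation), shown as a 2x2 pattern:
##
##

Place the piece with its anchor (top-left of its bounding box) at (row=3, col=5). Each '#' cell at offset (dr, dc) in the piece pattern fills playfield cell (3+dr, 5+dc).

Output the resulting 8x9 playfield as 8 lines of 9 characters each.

Answer: .........
........#
....#....
...#.##..
.....##..
.#.###..#
...#..#.#
##.##.#..

Derivation:
Fill (3+0,5+0) = (3,5)
Fill (3+0,5+1) = (3,6)
Fill (3+1,5+0) = (4,5)
Fill (3+1,5+1) = (4,6)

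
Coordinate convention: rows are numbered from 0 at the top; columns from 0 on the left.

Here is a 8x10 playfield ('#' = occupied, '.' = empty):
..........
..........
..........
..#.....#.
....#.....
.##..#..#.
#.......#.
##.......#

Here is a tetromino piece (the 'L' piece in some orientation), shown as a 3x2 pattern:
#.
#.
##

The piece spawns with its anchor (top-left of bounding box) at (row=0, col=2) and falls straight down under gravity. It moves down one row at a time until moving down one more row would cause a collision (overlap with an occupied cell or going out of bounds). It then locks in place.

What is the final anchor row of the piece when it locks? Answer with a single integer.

Answer: 0

Derivation:
Spawn at (row=0, col=2). Try each row:
  row 0: fits
  row 1: blocked -> lock at row 0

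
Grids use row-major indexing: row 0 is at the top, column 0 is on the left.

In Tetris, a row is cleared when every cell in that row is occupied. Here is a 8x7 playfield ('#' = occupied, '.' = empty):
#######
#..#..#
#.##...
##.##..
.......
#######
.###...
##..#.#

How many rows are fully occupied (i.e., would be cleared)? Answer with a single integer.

Check each row:
  row 0: 0 empty cells -> FULL (clear)
  row 1: 4 empty cells -> not full
  row 2: 4 empty cells -> not full
  row 3: 3 empty cells -> not full
  row 4: 7 empty cells -> not full
  row 5: 0 empty cells -> FULL (clear)
  row 6: 4 empty cells -> not full
  row 7: 3 empty cells -> not full
Total rows cleared: 2

Answer: 2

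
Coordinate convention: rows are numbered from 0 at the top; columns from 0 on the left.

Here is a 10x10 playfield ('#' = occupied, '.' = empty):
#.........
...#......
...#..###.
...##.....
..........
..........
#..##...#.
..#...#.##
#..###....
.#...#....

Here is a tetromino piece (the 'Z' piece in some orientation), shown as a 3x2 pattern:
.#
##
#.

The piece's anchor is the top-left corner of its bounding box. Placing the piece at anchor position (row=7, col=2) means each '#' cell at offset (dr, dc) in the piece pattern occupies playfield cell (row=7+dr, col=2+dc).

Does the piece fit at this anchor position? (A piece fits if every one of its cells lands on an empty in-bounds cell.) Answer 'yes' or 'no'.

Check each piece cell at anchor (7, 2):
  offset (0,1) -> (7,3): empty -> OK
  offset (1,0) -> (8,2): empty -> OK
  offset (1,1) -> (8,3): occupied ('#') -> FAIL
  offset (2,0) -> (9,2): empty -> OK
All cells valid: no

Answer: no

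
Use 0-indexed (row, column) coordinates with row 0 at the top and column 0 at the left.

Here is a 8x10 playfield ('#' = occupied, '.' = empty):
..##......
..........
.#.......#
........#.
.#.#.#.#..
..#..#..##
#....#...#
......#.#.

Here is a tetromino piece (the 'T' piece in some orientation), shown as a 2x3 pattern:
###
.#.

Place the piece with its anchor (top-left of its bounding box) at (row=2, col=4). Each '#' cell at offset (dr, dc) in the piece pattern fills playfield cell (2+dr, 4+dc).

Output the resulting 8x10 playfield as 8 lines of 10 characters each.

Fill (2+0,4+0) = (2,4)
Fill (2+0,4+1) = (2,5)
Fill (2+0,4+2) = (2,6)
Fill (2+1,4+1) = (3,5)

Answer: ..##......
..........
.#..###..#
.....#..#.
.#.#.#.#..
..#..#..##
#....#...#
......#.#.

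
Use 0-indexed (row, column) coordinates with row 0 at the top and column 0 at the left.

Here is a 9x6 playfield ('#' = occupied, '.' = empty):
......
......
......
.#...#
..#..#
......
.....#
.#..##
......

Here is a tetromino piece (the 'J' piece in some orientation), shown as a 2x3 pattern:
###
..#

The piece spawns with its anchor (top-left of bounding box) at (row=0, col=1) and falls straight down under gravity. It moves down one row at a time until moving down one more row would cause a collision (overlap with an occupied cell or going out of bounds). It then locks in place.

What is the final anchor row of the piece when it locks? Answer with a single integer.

Answer: 2

Derivation:
Spawn at (row=0, col=1). Try each row:
  row 0: fits
  row 1: fits
  row 2: fits
  row 3: blocked -> lock at row 2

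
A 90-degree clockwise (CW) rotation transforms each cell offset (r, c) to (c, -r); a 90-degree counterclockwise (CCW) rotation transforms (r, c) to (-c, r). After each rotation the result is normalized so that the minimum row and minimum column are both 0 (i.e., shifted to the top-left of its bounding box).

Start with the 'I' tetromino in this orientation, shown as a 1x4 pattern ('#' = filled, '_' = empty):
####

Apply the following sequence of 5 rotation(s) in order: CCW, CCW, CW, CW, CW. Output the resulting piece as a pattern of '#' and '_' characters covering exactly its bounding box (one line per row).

Answer: #
#
#
#

Derivation:
Start:
####
After rotation 1 (CCW):
#
#
#
#
After rotation 2 (CCW):
####
After rotation 3 (CW):
#
#
#
#
After rotation 4 (CW):
####
After rotation 5 (CW):
#
#
#
#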